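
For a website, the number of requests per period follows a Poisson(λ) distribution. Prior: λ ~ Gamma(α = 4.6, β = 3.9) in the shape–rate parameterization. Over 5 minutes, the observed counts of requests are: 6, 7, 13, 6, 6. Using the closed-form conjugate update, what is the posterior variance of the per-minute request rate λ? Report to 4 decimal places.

With a Gamma(shape α, rate β) prior, the Poisson likelihood is conjugate: the posterior is Gamma(α + ΣXᵢ, β + n).
Sum of counts S = 38 over n = 5 minutes.
Posterior: Gamma(α+S, β+n) = Gamma(4.6+38, 3.9+5) = Gamma(42.6, 8.9).
Var = α/β² = 42.6/8.9² = 0.5378.

0.5378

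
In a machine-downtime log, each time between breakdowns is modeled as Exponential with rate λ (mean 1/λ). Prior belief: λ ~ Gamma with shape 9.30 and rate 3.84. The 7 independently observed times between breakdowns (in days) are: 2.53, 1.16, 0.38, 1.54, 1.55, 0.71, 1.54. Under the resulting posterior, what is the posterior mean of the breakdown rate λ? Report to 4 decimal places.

1.2302

With a Gamma(shape α, rate β) prior on the exponential rate λ, the posterior after n observations with total T = Σxᵢ is Gamma(α+n, β+T).
Sum of observations T = 9.41 days; n = 7.
Posterior: Gamma(9.30+7, 3.84+9.41) = Gamma(16.30, 13.25).
Posterior mean of λ = α/β = 16.30/13.25 = 1.2302.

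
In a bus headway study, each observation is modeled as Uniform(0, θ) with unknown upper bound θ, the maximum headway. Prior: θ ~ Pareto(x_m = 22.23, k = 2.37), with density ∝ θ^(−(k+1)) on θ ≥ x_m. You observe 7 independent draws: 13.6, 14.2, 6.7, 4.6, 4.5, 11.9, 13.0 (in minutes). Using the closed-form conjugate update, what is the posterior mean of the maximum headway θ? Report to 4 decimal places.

24.8859

A Pareto(scale x_m, shape k) prior on the upper bound θ of Uniform(0, θ) is conjugate: posterior is Pareto(max(x_m, max xᵢ), k + n).
Sample maximum = 14.2; prior scale x_m = 22.23 → posterior scale = max = 22.23.
Posterior shape = 2.37 + 7 = 9.37.
E[θ|data] = k·x_m/(k−1) = 9.37·22.23/8.37 = 24.8859.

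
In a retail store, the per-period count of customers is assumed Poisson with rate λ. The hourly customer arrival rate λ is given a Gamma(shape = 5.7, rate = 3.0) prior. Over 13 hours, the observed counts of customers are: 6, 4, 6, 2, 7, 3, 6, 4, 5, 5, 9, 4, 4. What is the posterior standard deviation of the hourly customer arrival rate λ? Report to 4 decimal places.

With a Gamma(shape α, rate β) prior, the Poisson likelihood is conjugate: the posterior is Gamma(α + ΣXᵢ, β + n).
Sum of counts S = 65 over n = 13 hours.
Posterior: Gamma(α+S, β+n) = Gamma(5.7+65, 3.0+13) = Gamma(70.7, 16.0).
SD = √α/β = √70.7/16.0 = 0.5255.

0.5255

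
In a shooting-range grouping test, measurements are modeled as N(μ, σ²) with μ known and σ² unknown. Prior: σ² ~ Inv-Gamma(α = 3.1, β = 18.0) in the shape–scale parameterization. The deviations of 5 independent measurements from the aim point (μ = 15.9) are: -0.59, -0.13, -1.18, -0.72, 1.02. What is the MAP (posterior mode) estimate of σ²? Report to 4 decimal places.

With known mean μ and an Inverse-Gamma(α, β) prior on σ², the Normal likelihood is conjugate: posterior is Inv-Gamma(α + n/2, β + Σ(xᵢ−μ)²/2).
Σ(xᵢ−μ)² = (-0.59)² + (-0.13)² + (-1.18)² + (-0.72)² + (1.02)² = 3.3162.
Posterior: Inv-Gamma(3.1 + 5/2, 18.0 + 3.3162/2) = Inv-Gamma(5.60, 19.65810).
Mode = β/(α+1) = 19.65810/6.60 = 2.9785.

2.9785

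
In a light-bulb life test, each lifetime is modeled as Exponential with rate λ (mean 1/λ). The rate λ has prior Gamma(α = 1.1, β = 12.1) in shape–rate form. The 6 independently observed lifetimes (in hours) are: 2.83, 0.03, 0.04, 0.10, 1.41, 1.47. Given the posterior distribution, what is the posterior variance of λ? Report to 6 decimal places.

0.021962

With a Gamma(shape α, rate β) prior on the exponential rate λ, the posterior after n observations with total T = Σxᵢ is Gamma(α+n, β+T).
Sum of observations T = 5.88 hours; n = 6.
Posterior: Gamma(1.1+6, 12.1+5.88) = Gamma(7.1, 17.98).
Var = α/β² = 0.021962.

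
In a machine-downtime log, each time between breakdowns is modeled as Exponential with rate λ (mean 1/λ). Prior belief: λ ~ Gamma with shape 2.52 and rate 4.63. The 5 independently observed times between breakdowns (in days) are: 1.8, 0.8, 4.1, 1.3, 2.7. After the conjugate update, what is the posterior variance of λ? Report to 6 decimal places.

0.031999

With a Gamma(shape α, rate β) prior on the exponential rate λ, the posterior after n observations with total T = Σxᵢ is Gamma(α+n, β+T).
Sum of observations T = 10.7 days; n = 5.
Posterior: Gamma(2.52+5, 4.63+10.7) = Gamma(7.52, 15.33).
Var = α/β² = 0.031999.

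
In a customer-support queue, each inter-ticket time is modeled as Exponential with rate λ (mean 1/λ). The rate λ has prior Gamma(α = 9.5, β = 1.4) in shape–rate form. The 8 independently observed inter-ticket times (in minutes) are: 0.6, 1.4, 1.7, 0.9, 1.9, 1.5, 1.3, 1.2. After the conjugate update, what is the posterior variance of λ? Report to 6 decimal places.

0.123579

With a Gamma(shape α, rate β) prior on the exponential rate λ, the posterior after n observations with total T = Σxᵢ is Gamma(α+n, β+T).
Sum of observations T = 10.5 minutes; n = 8.
Posterior: Gamma(9.5+8, 1.4+10.5) = Gamma(17.5, 11.9).
Var = α/β² = 0.123579.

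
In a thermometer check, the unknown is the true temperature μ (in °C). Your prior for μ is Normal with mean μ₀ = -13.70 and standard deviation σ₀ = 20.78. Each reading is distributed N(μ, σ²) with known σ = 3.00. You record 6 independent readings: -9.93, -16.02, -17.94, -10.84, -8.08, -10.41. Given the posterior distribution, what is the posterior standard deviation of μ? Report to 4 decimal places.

1.2226

For Normal data with known variance σ², a Normal(μ₀, σ₀²) prior on μ is conjugate. Posterior precision = 1/σ₀² + n/σ²; posterior mean is the precision-weighted average of μ₀ and x̄.
σ₀² = 20.78² = 431.8084, σ² = 3.00² = 9; σ² + n·σ₀² = 9 + 6·431.8084 = 2599.8504.
Posterior precision = 1/σ₀² + n/σ² = 1/431.8084 + 6/9 = (σ² + n·σ₀²)/(σ₀²σ²) = 2599.8504/(431.8084·9); posterior variance σₙ² = σ₀²σ²/(σ² + n·σ₀²) = 431.8084·9/2599.8504 = 1.494807.
Posterior SD = √σₙ² = √(431.8084·9/2599.8504) = 1.2226.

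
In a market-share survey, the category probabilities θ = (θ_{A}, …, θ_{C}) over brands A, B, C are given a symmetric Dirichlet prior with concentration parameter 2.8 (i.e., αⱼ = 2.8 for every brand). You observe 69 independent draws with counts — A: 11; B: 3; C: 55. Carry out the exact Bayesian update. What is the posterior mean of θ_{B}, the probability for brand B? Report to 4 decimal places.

The Dirichlet prior is conjugate to the Multinomial likelihood: each posterior αⱼ = prior αⱼ + observed count nⱼ.
Posterior concentration: (13.8, 5.8, 57.8), total = 77.4.
E[θ_{B}|data] = α_{B}/Σα = 5.8/77.4 = 0.0749.

0.0749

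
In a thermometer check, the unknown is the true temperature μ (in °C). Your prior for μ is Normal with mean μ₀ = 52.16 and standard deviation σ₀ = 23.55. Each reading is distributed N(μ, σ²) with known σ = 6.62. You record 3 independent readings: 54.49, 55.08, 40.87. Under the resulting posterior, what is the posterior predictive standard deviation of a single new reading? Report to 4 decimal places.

For Normal data with known variance σ², a Normal(μ₀, σ₀²) prior on μ is conjugate. Posterior precision = 1/σ₀² + n/σ²; posterior mean is the precision-weighted average of μ₀ and x̄.
σ₀² = 23.55² = 554.6025, σ² = 6.62² = 43.8244; σ² + n·σ₀² = 43.8244 + 3·554.6025 = 1707.6319.
Posterior precision = 1/σ₀² + n/σ² = 1/554.6025 + 3/43.8244 = (σ² + n·σ₀²)/(σ₀²σ²) = 1707.6319/(554.6025·43.8244); posterior variance σₙ² = σ₀²σ²/(σ² + n·σ₀²) = 554.6025·43.8244/1707.6319 = 14.233232.
Predictive variance for one new observation = σₙ² + σ² = 554.6025·43.8244/1707.6319 + 43.8244 = σ²·(σ₀² + 1707.6319)/1707.6319 = 43.8244·2262.2344/1707.6319 = 58.057632; SD = √(43.8244·2262.2344/1707.6319) = 7.6196.

7.6196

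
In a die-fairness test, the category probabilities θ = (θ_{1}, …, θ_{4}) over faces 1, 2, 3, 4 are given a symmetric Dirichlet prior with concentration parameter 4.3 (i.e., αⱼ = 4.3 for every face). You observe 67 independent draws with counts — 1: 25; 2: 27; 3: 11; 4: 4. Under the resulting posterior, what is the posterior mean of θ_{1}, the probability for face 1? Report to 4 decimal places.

0.3480

The Dirichlet prior is conjugate to the Multinomial likelihood: each posterior αⱼ = prior αⱼ + observed count nⱼ.
Posterior concentration: (29.3, 31.3, 15.3, 8.3), total = 84.2.
E[θ_{1}|data] = α_{1}/Σα = 29.3/84.2 = 0.3480.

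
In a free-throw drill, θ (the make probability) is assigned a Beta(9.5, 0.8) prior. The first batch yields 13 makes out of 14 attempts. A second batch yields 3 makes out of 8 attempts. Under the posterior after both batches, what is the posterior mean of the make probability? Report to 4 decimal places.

The Beta prior is conjugate to a Binomial/Bernoulli likelihood; the update adds successes to α and failures to β.
After batch 1: Beta(9.5+13, 0.8+1) = Beta(22.5, 1.8).
After batch 2: Beta(22.5+3, 1.8+5) = Beta(25.5, 6.8).
Posterior mean = α/(α+β) = 25.5/32.3 = 0.7895.

0.7895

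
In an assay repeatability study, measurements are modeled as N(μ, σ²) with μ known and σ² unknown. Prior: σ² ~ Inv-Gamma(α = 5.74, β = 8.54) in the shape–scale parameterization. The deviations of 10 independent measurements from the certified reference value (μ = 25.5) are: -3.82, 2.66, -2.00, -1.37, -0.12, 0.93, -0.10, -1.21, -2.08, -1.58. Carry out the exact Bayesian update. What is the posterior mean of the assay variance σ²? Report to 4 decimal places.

2.7619

With known mean μ and an Inverse-Gamma(α, β) prior on σ², the Normal likelihood is conjugate: posterior is Inv-Gamma(α + n/2, β + Σ(xᵢ−μ)²/2).
Σ(xᵢ−μ)² = (-3.82)² + (2.66)² + (-2.00)² + (-1.37)² + (-0.12)² + (0.93)² + (-0.10)² + (-1.21)² + (-2.08)² + (-1.58)² = 36.7211.
Posterior: Inv-Gamma(5.74 + 10/2, 8.54 + 36.7211/2) = Inv-Gamma(10.74, 26.90055).
E[σ²|data] = β/(α−1) = 26.90055/9.74 = 2.7619.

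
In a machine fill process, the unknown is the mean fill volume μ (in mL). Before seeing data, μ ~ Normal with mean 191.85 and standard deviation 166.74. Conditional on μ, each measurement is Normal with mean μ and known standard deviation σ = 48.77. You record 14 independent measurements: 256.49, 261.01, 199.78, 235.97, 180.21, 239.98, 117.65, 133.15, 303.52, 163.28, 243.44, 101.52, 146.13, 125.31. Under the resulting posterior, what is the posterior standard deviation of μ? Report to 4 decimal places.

12.9947

For Normal data with known variance σ², a Normal(μ₀, σ₀²) prior on μ is conjugate. Posterior precision = 1/σ₀² + n/σ²; posterior mean is the precision-weighted average of μ₀ and x̄.
σ₀² = 166.74² = 27802.2276, σ² = 48.77² = 2378.5129; σ² + n·σ₀² = 2378.5129 + 14·27802.2276 = 391609.6993.
Posterior precision = 1/σ₀² + n/σ² = 1/27802.2276 + 14/2378.5129 = (σ² + n·σ₀²)/(σ₀²σ²) = 391609.6993/(27802.2276·2378.5129); posterior variance σₙ² = σ₀²σ²/(σ² + n·σ₀²) = 27802.2276·2378.5129/391609.6993 = 168.861898.
Posterior SD = √σₙ² = √(27802.2276·2378.5129/391609.6993) = 12.9947.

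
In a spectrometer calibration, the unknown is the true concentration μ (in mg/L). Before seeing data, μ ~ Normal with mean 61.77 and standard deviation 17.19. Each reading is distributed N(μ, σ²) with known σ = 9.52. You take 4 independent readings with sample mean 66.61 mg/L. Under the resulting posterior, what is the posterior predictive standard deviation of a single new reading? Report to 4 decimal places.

For Normal data with known variance σ², a Normal(μ₀, σ₀²) prior on μ is conjugate. Posterior precision = 1/σ₀² + n/σ²; posterior mean is the precision-weighted average of μ₀ and x̄.
σ₀² = 17.19² = 295.4961, σ² = 9.52² = 90.6304; σ² + n·σ₀² = 90.6304 + 4·295.4961 = 1272.6148.
Posterior precision = 1/σ₀² + n/σ² = 1/295.4961 + 4/90.6304 = (σ² + n·σ₀²)/(σ₀²σ²) = 1272.6148/(295.4961·90.6304); posterior variance σₙ² = σ₀²σ²/(σ² + n·σ₀²) = 295.4961·90.6304/1272.6148 = 21.044019.
Predictive variance for one new observation = σₙ² + σ² = 295.4961·90.6304/1272.6148 + 90.6304 = σ²·(σ₀² + 1272.6148)/1272.6148 = 90.6304·1568.1109/1272.6148 = 111.674419; SD = √(90.6304·1568.1109/1272.6148) = 10.5676.

10.5676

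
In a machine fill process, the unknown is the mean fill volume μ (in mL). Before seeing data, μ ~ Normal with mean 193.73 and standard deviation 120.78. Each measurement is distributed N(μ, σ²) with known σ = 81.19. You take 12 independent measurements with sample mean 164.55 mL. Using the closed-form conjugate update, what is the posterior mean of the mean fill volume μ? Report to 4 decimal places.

For Normal data with known variance σ², a Normal(μ₀, σ₀²) prior on μ is conjugate. Posterior precision = 1/σ₀² + n/σ²; posterior mean is the precision-weighted average of μ₀ and x̄.
n·x̄ = 12·164.55 = 1974.6.
σ₀² = 120.78² = 14587.8084, σ² = 81.19² = 6591.8161; σ² + n·σ₀² = 6591.8161 + 12·14587.8084 = 181645.5169.
Posterior mean = (μ₀/σ₀² + n·x̄/σ²)/(1/σ₀² + n/σ²) = (σ²·μ₀ + σ₀²·n·x̄)/(σ² + n·σ₀²) = (6591.8161·193.73 + 14587.8084·1974.6)/181645.5169 = 30082118.999693/181645.5169 = 165.6089.

165.6089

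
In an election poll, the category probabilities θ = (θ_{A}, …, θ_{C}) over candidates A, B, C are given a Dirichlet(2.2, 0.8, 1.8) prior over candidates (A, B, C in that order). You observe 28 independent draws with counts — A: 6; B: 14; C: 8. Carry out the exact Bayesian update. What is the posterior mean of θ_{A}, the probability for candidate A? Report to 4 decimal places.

0.2500

The Dirichlet prior is conjugate to the Multinomial likelihood: each posterior αⱼ = prior αⱼ + observed count nⱼ.
Posterior concentration: (8.2, 14.8, 9.8), total = 32.8.
E[θ_{A}|data] = α_{A}/Σα = 8.2/32.8 = 0.2500.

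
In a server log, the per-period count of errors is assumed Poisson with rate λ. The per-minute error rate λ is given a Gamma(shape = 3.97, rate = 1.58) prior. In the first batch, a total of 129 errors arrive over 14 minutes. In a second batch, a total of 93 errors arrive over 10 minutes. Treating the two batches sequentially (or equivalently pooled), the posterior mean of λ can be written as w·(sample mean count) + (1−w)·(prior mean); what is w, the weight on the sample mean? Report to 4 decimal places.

With a Gamma(shape α, rate β) prior, the Poisson likelihood is conjugate: the posterior is Gamma(α + ΣXᵢ, β + n).
Total number of minutes: n = 14 + 10 = 24.
Posterior mean = (α₀+S)/(β₀+n) = [n/(β₀+n)]·(S/n) + [β₀/(β₀+n)]·(α₀/β₀), so only n and β₀ enter the weight.
Weight on data w = n/(β₀+n) = 24/(1.58+24) = 24/25.58 = 0.9382.

0.9382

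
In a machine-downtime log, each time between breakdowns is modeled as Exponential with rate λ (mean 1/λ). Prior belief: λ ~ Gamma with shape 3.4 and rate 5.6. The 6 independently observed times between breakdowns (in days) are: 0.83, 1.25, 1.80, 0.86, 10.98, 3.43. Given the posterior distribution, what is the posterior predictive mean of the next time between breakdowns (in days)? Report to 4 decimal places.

With a Gamma(shape α, rate β) prior on the exponential rate λ, the posterior after n observations with total T = Σxᵢ is Gamma(α+n, β+T).
Sum of observations T = 19.15 days; n = 6.
Posterior: Gamma(3.4+6, 5.6+19.15) = Gamma(9.4, 24.75).
The predictive distribution for the next observation is Lomax; its mean is β/(α−1) = 24.75/8.4 = 2.9464.

2.9464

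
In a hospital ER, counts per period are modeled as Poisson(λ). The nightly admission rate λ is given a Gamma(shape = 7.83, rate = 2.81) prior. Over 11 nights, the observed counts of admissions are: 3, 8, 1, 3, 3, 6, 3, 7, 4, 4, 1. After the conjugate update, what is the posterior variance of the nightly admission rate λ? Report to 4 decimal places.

0.2665

With a Gamma(shape α, rate β) prior, the Poisson likelihood is conjugate: the posterior is Gamma(α + ΣXᵢ, β + n).
Sum of counts S = 43 over n = 11 nights.
Posterior: Gamma(α+S, β+n) = Gamma(7.83+43, 2.81+11) = Gamma(50.83, 13.81).
Var = α/β² = 50.83/13.81² = 0.2665.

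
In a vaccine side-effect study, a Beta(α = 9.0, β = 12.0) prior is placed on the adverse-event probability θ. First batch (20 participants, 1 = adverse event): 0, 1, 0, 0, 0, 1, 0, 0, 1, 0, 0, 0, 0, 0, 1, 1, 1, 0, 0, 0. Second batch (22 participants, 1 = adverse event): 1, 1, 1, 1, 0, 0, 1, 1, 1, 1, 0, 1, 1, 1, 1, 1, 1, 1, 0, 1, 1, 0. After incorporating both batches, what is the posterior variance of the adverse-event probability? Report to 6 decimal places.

The Beta prior is conjugate to a Binomial/Bernoulli likelihood; the update adds successes to α and failures to β.
After batch 1: Beta(9.0+6, 12.0+14) = Beta(15.0, 26.0).
After batch 2: Beta(15.0+17, 26.0+5) = Beta(32.0, 31.0).
Var = αβ/((α+β)²(α+β+1)) = 32.0·31.0/(63.0²·64.0) = 0.003905.

0.003905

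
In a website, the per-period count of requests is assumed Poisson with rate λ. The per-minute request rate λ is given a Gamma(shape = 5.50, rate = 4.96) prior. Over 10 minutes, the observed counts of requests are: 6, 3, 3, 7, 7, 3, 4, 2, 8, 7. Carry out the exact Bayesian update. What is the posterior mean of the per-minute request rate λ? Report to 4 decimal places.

3.7099

With a Gamma(shape α, rate β) prior, the Poisson likelihood is conjugate: the posterior is Gamma(α + ΣXᵢ, β + n).
Sum of counts S = 50 over n = 10 minutes.
Posterior: Gamma(α+S, β+n) = Gamma(5.50+50, 4.96+10) = Gamma(55.50, 14.96).
Posterior mean = α/β = 55.50/14.96 = 3.7099.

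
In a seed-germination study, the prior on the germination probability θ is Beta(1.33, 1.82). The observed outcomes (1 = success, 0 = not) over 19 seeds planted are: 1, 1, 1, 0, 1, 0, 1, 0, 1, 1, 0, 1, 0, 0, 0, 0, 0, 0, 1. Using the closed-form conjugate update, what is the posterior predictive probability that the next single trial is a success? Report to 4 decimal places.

The Beta prior is conjugate to a Binomial/Bernoulli likelihood; the update adds successes to α and failures to β.
Posterior: Beta(α+k, β+n−k) = Beta(1.33+9, 1.82+10) = Beta(10.33, 11.82).
For a single future Bernoulli trial, P(success | data) = α/(α+β) = 0.4664.

0.4664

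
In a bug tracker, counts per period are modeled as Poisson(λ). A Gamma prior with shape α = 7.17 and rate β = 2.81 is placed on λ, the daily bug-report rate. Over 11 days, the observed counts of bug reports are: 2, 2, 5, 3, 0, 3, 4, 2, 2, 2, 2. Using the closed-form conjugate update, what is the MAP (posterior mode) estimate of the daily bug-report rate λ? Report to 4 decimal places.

With a Gamma(shape α, rate β) prior, the Poisson likelihood is conjugate: the posterior is Gamma(α + ΣXᵢ, β + n).
Sum of counts S = 27 over n = 11 days.
Posterior: Gamma(α+S, β+n) = Gamma(7.17+27, 2.81+11) = Gamma(34.17, 13.81).
Mode of Gamma(α,β) for α≥1 is (α−1)/β = 33.17/13.81 = 2.4019.

2.4019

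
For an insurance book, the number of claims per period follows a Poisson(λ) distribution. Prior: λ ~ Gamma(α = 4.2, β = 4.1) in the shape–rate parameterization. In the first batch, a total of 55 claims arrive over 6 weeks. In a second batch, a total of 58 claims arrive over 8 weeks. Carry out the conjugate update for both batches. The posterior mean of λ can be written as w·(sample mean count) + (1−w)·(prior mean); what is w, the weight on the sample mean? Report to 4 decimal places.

With a Gamma(shape α, rate β) prior, the Poisson likelihood is conjugate: the posterior is Gamma(α + ΣXᵢ, β + n).
Total number of weeks: n = 6 + 8 = 14.
Posterior mean = (α₀+S)/(β₀+n) = [n/(β₀+n)]·(S/n) + [β₀/(β₀+n)]·(α₀/β₀), so only n and β₀ enter the weight.
Weight on data w = n/(β₀+n) = 14/(4.1+14) = 14/18.1 = 0.7735.

0.7735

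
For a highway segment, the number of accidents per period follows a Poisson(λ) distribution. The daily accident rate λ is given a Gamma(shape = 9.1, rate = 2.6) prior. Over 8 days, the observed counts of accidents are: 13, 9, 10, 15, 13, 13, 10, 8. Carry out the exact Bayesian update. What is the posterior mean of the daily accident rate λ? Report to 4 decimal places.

With a Gamma(shape α, rate β) prior, the Poisson likelihood is conjugate: the posterior is Gamma(α + ΣXᵢ, β + n).
Sum of counts S = 91 over n = 8 days.
Posterior: Gamma(α+S, β+n) = Gamma(9.1+91, 2.6+8) = Gamma(100.1, 10.6).
Posterior mean = α/β = 100.1/10.6 = 9.4434.

9.4434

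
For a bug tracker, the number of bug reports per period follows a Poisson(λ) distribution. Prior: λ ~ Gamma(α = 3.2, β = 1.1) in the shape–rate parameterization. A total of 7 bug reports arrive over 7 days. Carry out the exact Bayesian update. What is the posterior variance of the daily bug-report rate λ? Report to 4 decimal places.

With a Gamma(shape α, rate β) prior, the Poisson likelihood is conjugate: the posterior is Gamma(α + ΣXᵢ, β + n).
Posterior: Gamma(α+S, β+n) = Gamma(3.2+7, 1.1+7) = Gamma(10.2, 8.1).
Var = α/β² = 10.2/8.1² = 0.1555.

0.1555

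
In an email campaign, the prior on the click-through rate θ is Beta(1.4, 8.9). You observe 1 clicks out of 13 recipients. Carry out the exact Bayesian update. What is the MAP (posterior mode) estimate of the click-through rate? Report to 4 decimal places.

The Beta prior is conjugate to a Binomial/Bernoulli likelihood; the update adds successes to α and failures to β.
Posterior: Beta(α+k, β+n−k) = Beta(1.4+1, 8.9+12) = Beta(2.4, 20.9).
Mode of Beta(a,b) for a,b>1 is (a−1)/(a+b−2) = 1.4/21.3 = 0.0657.

0.0657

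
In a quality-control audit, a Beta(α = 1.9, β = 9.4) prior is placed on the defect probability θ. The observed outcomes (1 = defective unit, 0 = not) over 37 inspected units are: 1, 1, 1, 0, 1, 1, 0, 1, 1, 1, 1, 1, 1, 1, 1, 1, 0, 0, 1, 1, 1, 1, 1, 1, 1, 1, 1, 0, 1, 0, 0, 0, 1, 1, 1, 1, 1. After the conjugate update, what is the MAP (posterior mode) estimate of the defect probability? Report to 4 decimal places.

0.6458

The Beta prior is conjugate to a Binomial/Bernoulli likelihood; the update adds successes to α and failures to β.
Posterior: Beta(α+k, β+n−k) = Beta(1.9+29, 9.4+8) = Beta(30.9, 17.4).
Mode of Beta(a,b) for a,b>1 is (a−1)/(a+b−2) = 29.9/46.3 = 0.6458.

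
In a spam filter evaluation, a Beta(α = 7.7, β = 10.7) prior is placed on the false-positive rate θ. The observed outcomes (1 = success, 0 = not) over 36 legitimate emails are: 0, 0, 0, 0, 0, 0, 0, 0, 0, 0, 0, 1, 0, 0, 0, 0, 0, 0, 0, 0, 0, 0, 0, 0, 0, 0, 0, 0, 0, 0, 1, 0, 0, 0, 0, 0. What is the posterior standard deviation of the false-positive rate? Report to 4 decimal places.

0.0514

The Beta prior is conjugate to a Binomial/Bernoulli likelihood; the update adds successes to α and failures to β.
Posterior: Beta(α+k, β+n−k) = Beta(7.7+2, 10.7+34) = Beta(9.7, 44.7).
Var = αβ/((α+β)²(α+β+1)) = 9.7·44.7/(54.4²·55.4) = 0.00264467; SD = √0.00264467 = 0.0514.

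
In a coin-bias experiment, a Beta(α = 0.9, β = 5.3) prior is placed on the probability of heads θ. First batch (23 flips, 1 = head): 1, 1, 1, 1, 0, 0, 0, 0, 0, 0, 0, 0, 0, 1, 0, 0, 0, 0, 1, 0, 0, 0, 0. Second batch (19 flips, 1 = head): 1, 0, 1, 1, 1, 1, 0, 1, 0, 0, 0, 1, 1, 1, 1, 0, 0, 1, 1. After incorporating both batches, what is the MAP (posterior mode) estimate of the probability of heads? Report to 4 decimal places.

The Beta prior is conjugate to a Binomial/Bernoulli likelihood; the update adds successes to α and failures to β.
After batch 1: Beta(0.9+6, 5.3+17) = Beta(6.9, 22.3).
After batch 2: Beta(6.9+12, 22.3+7) = Beta(18.9, 29.3).
Mode of Beta(a,b) for a,b>1 is (a−1)/(a+b−2) = 17.9/46.2 = 0.3874.

0.3874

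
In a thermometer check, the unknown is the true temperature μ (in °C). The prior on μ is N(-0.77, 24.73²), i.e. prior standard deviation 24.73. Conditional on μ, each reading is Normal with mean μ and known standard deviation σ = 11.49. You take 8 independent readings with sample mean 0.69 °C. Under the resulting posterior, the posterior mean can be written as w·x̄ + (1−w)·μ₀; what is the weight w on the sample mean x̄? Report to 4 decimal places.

0.9737

For Normal data with known variance σ², a Normal(μ₀, σ₀²) prior on μ is conjugate. Posterior precision = 1/σ₀² + n/σ²; posterior mean is the precision-weighted average of μ₀ and x̄.
σ₀² = 24.73² = 611.5729, σ² = 11.49² = 132.0201. Prior precision 1/σ₀² = 1/611.5729; data precision n/σ² = 8/132.0201.
w = (n/σ²)/(1/σ₀² + n/σ²) = n·σ₀²/(σ² + n·σ₀²) = 8·611.5729/(132.0201 + 8·611.5729) = 4892.5832/5024.6033 = 0.9737.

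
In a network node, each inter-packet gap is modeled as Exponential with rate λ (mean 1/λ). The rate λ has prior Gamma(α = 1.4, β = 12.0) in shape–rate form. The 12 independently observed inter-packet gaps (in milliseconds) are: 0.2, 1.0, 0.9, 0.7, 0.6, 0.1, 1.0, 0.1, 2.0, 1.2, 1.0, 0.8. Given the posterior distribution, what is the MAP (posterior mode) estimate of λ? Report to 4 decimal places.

0.5741

With a Gamma(shape α, rate β) prior on the exponential rate λ, the posterior after n observations with total T = Σxᵢ is Gamma(α+n, β+T).
Sum of observations T = 9.6 milliseconds; n = 12.
Posterior: Gamma(1.4+12, 12.0+9.6) = Gamma(13.4, 21.6).
Mode = (α−1)/β = 0.5741.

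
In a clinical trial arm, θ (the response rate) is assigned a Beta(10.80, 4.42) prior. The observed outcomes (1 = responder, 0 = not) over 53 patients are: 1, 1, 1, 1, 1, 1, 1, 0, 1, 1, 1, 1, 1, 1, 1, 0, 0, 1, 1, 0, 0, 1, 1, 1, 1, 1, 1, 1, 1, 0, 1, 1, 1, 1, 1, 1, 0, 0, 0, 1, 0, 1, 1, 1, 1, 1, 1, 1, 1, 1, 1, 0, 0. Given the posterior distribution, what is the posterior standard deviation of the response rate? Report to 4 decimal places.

0.0514

The Beta prior is conjugate to a Binomial/Bernoulli likelihood; the update adds successes to α and failures to β.
Posterior: Beta(α+k, β+n−k) = Beta(10.80+41, 4.42+12) = Beta(51.80, 16.42).
Var = αβ/((α+β)²(α+β+1)) = 51.80·16.42/(68.22²·69.22) = 0.00264027; SD = √0.00264027 = 0.0514.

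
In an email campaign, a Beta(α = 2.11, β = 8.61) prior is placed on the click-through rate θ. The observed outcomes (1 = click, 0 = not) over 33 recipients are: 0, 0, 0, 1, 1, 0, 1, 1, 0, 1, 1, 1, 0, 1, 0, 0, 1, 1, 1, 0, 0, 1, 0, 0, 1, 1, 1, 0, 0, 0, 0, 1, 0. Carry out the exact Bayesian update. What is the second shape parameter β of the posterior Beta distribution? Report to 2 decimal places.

The Beta prior is conjugate to a Binomial/Bernoulli likelihood; the update adds successes to α and failures to β.
Posterior: Beta(α+k, β+n−k) = Beta(2.11+16, 8.61+17) = Beta(18.11, 25.61).
Posterior β = 25.61.

25.61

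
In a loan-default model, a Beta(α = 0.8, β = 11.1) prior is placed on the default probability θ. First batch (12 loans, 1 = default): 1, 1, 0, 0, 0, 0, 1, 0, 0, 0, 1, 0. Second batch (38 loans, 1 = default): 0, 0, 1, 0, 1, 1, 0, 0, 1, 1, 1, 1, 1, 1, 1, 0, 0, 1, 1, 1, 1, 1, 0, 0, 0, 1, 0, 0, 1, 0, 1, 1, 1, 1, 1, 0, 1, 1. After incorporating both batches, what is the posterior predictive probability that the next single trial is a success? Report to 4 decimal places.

0.4653

The Beta prior is conjugate to a Binomial/Bernoulli likelihood; the update adds successes to α and failures to β.
After batch 1: Beta(0.8+4, 11.1+8) = Beta(4.8, 19.1).
After batch 2: Beta(4.8+24, 19.1+14) = Beta(28.8, 33.1).
For a single future Bernoulli trial, P(success | data) = α/(α+β) = 0.4653.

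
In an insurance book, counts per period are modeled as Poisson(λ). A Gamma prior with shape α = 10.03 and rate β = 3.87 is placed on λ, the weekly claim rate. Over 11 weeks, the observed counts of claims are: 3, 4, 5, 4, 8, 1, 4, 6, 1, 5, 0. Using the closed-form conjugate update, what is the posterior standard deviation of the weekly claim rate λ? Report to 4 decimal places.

With a Gamma(shape α, rate β) prior, the Poisson likelihood is conjugate: the posterior is Gamma(α + ΣXᵢ, β + n).
Sum of counts S = 41 over n = 11 weeks.
Posterior: Gamma(α+S, β+n) = Gamma(10.03+41, 3.87+11) = Gamma(51.03, 14.87).
SD = √α/β = √51.03/14.87 = 0.4804.

0.4804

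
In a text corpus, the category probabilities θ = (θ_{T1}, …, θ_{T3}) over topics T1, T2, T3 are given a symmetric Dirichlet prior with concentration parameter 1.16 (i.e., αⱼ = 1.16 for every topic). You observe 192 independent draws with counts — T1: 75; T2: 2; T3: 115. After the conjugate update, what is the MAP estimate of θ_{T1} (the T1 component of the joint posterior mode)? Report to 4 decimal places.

0.3905

The Dirichlet prior is conjugate to the Multinomial likelihood: each posterior αⱼ = prior αⱼ + observed count nⱼ.
Posterior concentration: (76.16, 3.16, 116.16), total = 195.48.
Joint mode component: (α_{T1}−1)/(Σα−K) = 75.16/192.48 = 0.3905.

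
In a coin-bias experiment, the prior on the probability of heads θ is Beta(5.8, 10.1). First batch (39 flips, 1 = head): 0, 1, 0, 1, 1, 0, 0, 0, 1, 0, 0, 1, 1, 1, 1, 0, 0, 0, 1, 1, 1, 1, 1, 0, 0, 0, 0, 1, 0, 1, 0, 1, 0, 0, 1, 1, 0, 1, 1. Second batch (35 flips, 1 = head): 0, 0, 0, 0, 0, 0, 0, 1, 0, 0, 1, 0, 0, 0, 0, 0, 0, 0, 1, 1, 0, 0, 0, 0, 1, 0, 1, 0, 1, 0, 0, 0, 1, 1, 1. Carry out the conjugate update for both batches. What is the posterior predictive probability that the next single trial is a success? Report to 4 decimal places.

The Beta prior is conjugate to a Binomial/Bernoulli likelihood; the update adds successes to α and failures to β.
After batch 1: Beta(5.8+20, 10.1+19) = Beta(25.8, 29.1).
After batch 2: Beta(25.8+10, 29.1+25) = Beta(35.8, 54.1).
For a single future Bernoulli trial, P(success | data) = α/(α+β) = 0.3982.

0.3982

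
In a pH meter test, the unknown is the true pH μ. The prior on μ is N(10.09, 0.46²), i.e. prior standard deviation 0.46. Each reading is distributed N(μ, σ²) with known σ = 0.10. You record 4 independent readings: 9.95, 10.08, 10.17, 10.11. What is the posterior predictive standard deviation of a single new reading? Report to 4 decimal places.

0.1117

For Normal data with known variance σ², a Normal(μ₀, σ₀²) prior on μ is conjugate. Posterior precision = 1/σ₀² + n/σ²; posterior mean is the precision-weighted average of μ₀ and x̄.
σ₀² = 0.46² = 0.2116, σ² = 0.10² = 0.01; σ² + n·σ₀² = 0.01 + 4·0.2116 = 0.8564.
Posterior precision = 1/σ₀² + n/σ² = 1/0.2116 + 4/0.01 = (σ² + n·σ₀²)/(σ₀²σ²) = 0.8564/(0.2116·0.01); posterior variance σₙ² = σ₀²σ²/(σ² + n·σ₀²) = 0.2116·0.01/0.8564 = 0.002471.
Predictive variance for one new observation = σₙ² + σ² = 0.2116·0.01/0.8564 + 0.01 = σ²·(σ₀² + 0.8564)/0.8564 = 0.01·1.068/0.8564 = 0.012471; SD = √(0.01·1.068/0.8564) = 0.1117.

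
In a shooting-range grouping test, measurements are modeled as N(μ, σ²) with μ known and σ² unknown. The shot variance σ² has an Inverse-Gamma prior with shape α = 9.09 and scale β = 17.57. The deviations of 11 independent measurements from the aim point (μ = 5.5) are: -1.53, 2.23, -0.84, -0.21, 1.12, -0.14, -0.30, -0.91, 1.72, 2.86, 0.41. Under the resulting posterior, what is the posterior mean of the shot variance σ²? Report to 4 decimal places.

2.0862

With known mean μ and an Inverse-Gamma(α, β) prior on σ², the Normal likelihood is conjugate: posterior is Inv-Gamma(α + n/2, β + Σ(xᵢ−μ)²/2).
Σ(xᵢ−μ)² = (-1.53)² + (2.23)² + (-0.84)² + (-0.21)² + (1.12)² + (-0.14)² + (-0.30)² + (-0.91)² + (1.72)² + (2.86)² + (0.41)² = 21.5617.
Posterior: Inv-Gamma(9.09 + 11/2, 17.57 + 21.5617/2) = Inv-Gamma(14.59, 28.35085).
E[σ²|data] = β/(α−1) = 28.35085/13.59 = 2.0862.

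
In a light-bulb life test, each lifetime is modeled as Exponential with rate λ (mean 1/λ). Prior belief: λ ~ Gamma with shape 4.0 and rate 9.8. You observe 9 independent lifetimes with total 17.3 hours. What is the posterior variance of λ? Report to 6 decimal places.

0.017701

With a Gamma(shape α, rate β) prior on the exponential rate λ, the posterior after n observations with total T = Σxᵢ is Gamma(α+n, β+T).
Posterior: Gamma(4.0+9, 9.8+17.3) = Gamma(13.0, 27.1).
Var = α/β² = 0.017701.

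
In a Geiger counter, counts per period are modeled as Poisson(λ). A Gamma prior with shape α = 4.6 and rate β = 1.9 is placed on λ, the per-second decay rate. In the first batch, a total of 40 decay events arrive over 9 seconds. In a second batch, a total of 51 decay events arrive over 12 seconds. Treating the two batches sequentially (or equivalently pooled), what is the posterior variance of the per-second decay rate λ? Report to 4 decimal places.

0.1823

With a Gamma(shape α, rate β) prior, the Poisson likelihood is conjugate: the posterior is Gamma(α + ΣXᵢ, β + n).
After batch 1: Gamma(α+S, β+n) = Gamma(4.6+40, 1.9+9) = Gamma(44.6, 10.9).
After batch 2: Gamma(α+S, β+n) = Gamma(44.6+51, 10.9+12) = Gamma(95.6, 22.9).
Var = α/β² = 95.6/22.9² = 0.1823.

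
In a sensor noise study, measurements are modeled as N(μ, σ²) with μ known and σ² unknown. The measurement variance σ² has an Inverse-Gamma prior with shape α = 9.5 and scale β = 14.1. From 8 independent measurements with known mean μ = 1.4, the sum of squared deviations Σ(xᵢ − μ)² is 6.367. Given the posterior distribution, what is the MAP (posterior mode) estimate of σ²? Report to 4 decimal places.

With known mean μ and an Inverse-Gamma(α, β) prior on σ², the Normal likelihood is conjugate: posterior is Inv-Gamma(α + n/2, β + Σ(xᵢ−μ)²/2).
Posterior: Inv-Gamma(9.5 + 8/2, 14.1 + 6.367/2) = Inv-Gamma(13.50, 17.2835).
Mode = β/(α+1) = 17.2835/14.50 = 1.1920.

1.1920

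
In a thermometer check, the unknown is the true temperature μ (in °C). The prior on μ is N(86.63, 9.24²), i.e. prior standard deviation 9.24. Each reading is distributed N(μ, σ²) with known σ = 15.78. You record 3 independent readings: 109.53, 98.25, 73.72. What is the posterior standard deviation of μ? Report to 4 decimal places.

6.4874

For Normal data with known variance σ², a Normal(μ₀, σ₀²) prior on μ is conjugate. Posterior precision = 1/σ₀² + n/σ²; posterior mean is the precision-weighted average of μ₀ and x̄.
σ₀² = 9.24² = 85.3776, σ² = 15.78² = 249.0084; σ² + n·σ₀² = 249.0084 + 3·85.3776 = 505.1412.
Posterior precision = 1/σ₀² + n/σ² = 1/85.3776 + 3/249.0084 = (σ² + n·σ₀²)/(σ₀²σ²) = 505.1412/(85.3776·249.0084); posterior variance σₙ² = σ₀²σ²/(σ² + n·σ₀²) = 85.3776·249.0084/505.1412 = 42.086727.
Posterior SD = √σₙ² = √(85.3776·249.0084/505.1412) = 6.4874.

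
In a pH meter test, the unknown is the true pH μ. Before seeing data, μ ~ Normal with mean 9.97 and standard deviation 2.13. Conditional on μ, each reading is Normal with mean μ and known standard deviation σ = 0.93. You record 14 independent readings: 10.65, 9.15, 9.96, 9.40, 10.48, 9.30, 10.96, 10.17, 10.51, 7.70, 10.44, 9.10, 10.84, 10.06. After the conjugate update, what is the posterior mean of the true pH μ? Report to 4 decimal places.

9.9094

For Normal data with known variance σ², a Normal(μ₀, σ₀²) prior on μ is conjugate. Posterior precision = 1/σ₀² + n/σ²; posterior mean is the precision-weighted average of μ₀ and x̄.
Σxᵢ = 10.65 + 9.15 + 9.96 + 9.40 + 10.48 + 9.30 + 10.96 + 10.17 + 10.51 + 7.70 + 10.44 + 9.10 + 10.84 + 10.06 = 138.72, so n·x̄ = 138.72.
σ₀² = 2.13² = 4.5369, σ² = 0.93² = 0.8649; σ² + n·σ₀² = 0.8649 + 14·4.5369 = 64.3815.
Posterior mean = (μ₀/σ₀² + n·x̄/σ²)/(1/σ₀² + n/σ²) = (σ²·μ₀ + σ₀²·n·x̄)/(σ² + n·σ₀²) = (0.8649·9.97 + 4.5369·138.72)/64.3815 = 637.981821/64.3815 = 9.9094.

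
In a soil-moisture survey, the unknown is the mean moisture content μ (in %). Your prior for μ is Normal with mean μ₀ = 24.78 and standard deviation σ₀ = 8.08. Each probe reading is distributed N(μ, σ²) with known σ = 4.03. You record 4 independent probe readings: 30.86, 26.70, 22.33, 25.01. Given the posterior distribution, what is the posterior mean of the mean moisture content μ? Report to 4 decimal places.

For Normal data with known variance σ², a Normal(μ₀, σ₀²) prior on μ is conjugate. Posterior precision = 1/σ₀² + n/σ²; posterior mean is the precision-weighted average of μ₀ and x̄.
Σxᵢ = 30.86 + 26.70 + 22.33 + 25.01 = 104.9, so n·x̄ = 104.9.
σ₀² = 8.08² = 65.2864, σ² = 4.03² = 16.2409; σ² + n·σ₀² = 16.2409 + 4·65.2864 = 277.3865.
Posterior mean = (μ₀/σ₀² + n·x̄/σ²)/(1/σ₀² + n/σ²) = (σ²·μ₀ + σ₀²·n·x̄)/(σ² + n·σ₀²) = (16.2409·24.78 + 65.2864·104.9)/277.3865 = 7250.992862/277.3865 = 26.1404.

26.1404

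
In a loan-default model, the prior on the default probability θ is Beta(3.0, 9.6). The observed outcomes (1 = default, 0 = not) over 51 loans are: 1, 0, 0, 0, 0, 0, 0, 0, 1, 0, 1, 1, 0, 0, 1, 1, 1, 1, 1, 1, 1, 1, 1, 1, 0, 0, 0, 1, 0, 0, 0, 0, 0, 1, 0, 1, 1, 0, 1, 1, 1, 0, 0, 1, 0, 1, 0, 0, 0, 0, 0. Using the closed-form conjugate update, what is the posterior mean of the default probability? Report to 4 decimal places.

0.4088

The Beta prior is conjugate to a Binomial/Bernoulli likelihood; the update adds successes to α and failures to β.
Posterior: Beta(α+k, β+n−k) = Beta(3.0+23, 9.6+28) = Beta(26.0, 37.6).
Posterior mean = α/(α+β) = 26.0/63.6 = 0.4088.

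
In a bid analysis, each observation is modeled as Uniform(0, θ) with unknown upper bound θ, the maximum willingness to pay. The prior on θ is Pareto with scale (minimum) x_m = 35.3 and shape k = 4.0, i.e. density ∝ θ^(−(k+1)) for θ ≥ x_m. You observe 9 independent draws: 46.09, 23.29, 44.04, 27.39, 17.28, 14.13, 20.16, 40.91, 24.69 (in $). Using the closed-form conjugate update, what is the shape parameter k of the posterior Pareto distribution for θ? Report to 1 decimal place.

13.0

A Pareto(scale x_m, shape k) prior on the upper bound θ of Uniform(0, θ) is conjugate: posterior is Pareto(max(x_m, max xᵢ), k + n).
Sample maximum = 46.09; prior scale x_m = 35.3 → posterior scale = max = 46.09.
Posterior shape = 4.0 + 9 = 13.0.
Posterior shape k = 13.0.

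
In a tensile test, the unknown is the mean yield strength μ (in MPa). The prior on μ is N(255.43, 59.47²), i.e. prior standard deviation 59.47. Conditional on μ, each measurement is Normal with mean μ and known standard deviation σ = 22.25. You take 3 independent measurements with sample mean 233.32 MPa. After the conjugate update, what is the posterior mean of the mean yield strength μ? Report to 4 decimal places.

For Normal data with known variance σ², a Normal(μ₀, σ₀²) prior on μ is conjugate. Posterior precision = 1/σ₀² + n/σ²; posterior mean is the precision-weighted average of μ₀ and x̄.
n·x̄ = 3·233.32 = 699.96.
σ₀² = 59.47² = 3536.6809, σ² = 22.25² = 495.0625; σ² + n·σ₀² = 495.0625 + 3·3536.6809 = 11105.1052.
Posterior mean = (μ₀/σ₀² + n·x̄/σ²)/(1/σ₀² + n/σ²) = (σ²·μ₀ + σ₀²·n·x̄)/(σ² + n·σ₀²) = (495.0625·255.43 + 3536.6809·699.96)/11105.1052 = 2601988.977139/11105.1052 = 234.3057.

234.3057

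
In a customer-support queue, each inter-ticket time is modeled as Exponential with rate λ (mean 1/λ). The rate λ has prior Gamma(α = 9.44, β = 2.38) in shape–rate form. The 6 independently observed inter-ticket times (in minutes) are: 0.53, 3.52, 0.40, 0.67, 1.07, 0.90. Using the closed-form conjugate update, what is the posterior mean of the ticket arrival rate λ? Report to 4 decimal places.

1.6304

With a Gamma(shape α, rate β) prior on the exponential rate λ, the posterior after n observations with total T = Σxᵢ is Gamma(α+n, β+T).
Sum of observations T = 7.09 minutes; n = 6.
Posterior: Gamma(9.44+6, 2.38+7.09) = Gamma(15.44, 9.47).
Posterior mean of λ = α/β = 15.44/9.47 = 1.6304.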